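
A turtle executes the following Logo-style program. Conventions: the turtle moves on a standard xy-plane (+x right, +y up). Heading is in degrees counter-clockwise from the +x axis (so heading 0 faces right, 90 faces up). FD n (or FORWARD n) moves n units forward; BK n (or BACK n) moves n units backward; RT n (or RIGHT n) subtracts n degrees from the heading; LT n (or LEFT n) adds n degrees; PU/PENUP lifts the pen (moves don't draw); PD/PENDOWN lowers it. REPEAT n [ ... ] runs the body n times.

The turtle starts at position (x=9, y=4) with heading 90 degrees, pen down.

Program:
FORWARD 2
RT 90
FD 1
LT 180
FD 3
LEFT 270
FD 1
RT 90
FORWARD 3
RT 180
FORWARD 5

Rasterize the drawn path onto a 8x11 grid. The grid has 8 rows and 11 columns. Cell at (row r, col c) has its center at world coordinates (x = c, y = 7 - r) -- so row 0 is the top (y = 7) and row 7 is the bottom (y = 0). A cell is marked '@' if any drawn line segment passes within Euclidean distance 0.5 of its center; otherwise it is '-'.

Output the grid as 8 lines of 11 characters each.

Segment 0: (9,4) -> (9,6)
Segment 1: (9,6) -> (10,6)
Segment 2: (10,6) -> (7,6)
Segment 3: (7,6) -> (7,7)
Segment 4: (7,7) -> (10,7)
Segment 5: (10,7) -> (5,7)

Answer: -----@@@@@@
-------@@@@
---------@-
---------@-
-----------
-----------
-----------
-----------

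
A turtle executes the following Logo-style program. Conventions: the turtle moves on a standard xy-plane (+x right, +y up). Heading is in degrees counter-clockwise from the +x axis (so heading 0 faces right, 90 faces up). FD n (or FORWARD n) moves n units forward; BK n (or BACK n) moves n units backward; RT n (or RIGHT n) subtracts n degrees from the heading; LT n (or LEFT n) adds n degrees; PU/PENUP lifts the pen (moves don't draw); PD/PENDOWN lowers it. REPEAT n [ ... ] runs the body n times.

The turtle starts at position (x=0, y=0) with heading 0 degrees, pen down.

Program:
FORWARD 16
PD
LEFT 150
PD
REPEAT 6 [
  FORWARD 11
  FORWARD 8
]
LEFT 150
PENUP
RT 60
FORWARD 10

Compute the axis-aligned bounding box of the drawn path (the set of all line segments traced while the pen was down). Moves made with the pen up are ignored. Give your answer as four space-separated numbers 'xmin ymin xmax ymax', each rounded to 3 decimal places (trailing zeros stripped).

Executing turtle program step by step:
Start: pos=(0,0), heading=0, pen down
FD 16: (0,0) -> (16,0) [heading=0, draw]
PD: pen down
LT 150: heading 0 -> 150
PD: pen down
REPEAT 6 [
  -- iteration 1/6 --
  FD 11: (16,0) -> (6.474,5.5) [heading=150, draw]
  FD 8: (6.474,5.5) -> (-0.454,9.5) [heading=150, draw]
  -- iteration 2/6 --
  FD 11: (-0.454,9.5) -> (-9.981,15) [heading=150, draw]
  FD 8: (-9.981,15) -> (-16.909,19) [heading=150, draw]
  -- iteration 3/6 --
  FD 11: (-16.909,19) -> (-26.435,24.5) [heading=150, draw]
  FD 8: (-26.435,24.5) -> (-33.363,28.5) [heading=150, draw]
  -- iteration 4/6 --
  FD 11: (-33.363,28.5) -> (-42.89,34) [heading=150, draw]
  FD 8: (-42.89,34) -> (-49.818,38) [heading=150, draw]
  -- iteration 5/6 --
  FD 11: (-49.818,38) -> (-59.344,43.5) [heading=150, draw]
  FD 8: (-59.344,43.5) -> (-66.272,47.5) [heading=150, draw]
  -- iteration 6/6 --
  FD 11: (-66.272,47.5) -> (-75.799,53) [heading=150, draw]
  FD 8: (-75.799,53) -> (-82.727,57) [heading=150, draw]
]
LT 150: heading 150 -> 300
PU: pen up
RT 60: heading 300 -> 240
FD 10: (-82.727,57) -> (-87.727,48.34) [heading=240, move]
Final: pos=(-87.727,48.34), heading=240, 13 segment(s) drawn

Segment endpoints: x in {-82.727, -75.799, -66.272, -59.344, -49.818, -42.89, -33.363, -26.435, -16.909, -9.981, -0.454, 0, 6.474, 16}, y in {0, 5.5, 9.5, 15, 19, 24.5, 28.5, 34, 38, 43.5, 47.5, 53, 57}
xmin=-82.727, ymin=0, xmax=16, ymax=57

Answer: -82.727 0 16 57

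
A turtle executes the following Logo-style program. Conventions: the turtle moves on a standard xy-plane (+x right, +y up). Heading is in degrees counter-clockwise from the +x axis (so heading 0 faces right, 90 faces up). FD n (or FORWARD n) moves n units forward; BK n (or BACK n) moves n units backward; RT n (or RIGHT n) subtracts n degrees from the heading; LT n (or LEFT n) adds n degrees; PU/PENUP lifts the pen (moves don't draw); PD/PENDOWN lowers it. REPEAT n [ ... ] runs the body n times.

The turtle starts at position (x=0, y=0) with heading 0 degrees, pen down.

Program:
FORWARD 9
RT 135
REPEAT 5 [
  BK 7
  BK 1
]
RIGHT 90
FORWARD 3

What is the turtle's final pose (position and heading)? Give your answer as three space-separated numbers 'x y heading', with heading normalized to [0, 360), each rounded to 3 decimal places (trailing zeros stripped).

Answer: 35.163 30.406 135

Derivation:
Executing turtle program step by step:
Start: pos=(0,0), heading=0, pen down
FD 9: (0,0) -> (9,0) [heading=0, draw]
RT 135: heading 0 -> 225
REPEAT 5 [
  -- iteration 1/5 --
  BK 7: (9,0) -> (13.95,4.95) [heading=225, draw]
  BK 1: (13.95,4.95) -> (14.657,5.657) [heading=225, draw]
  -- iteration 2/5 --
  BK 7: (14.657,5.657) -> (19.607,10.607) [heading=225, draw]
  BK 1: (19.607,10.607) -> (20.314,11.314) [heading=225, draw]
  -- iteration 3/5 --
  BK 7: (20.314,11.314) -> (25.263,16.263) [heading=225, draw]
  BK 1: (25.263,16.263) -> (25.971,16.971) [heading=225, draw]
  -- iteration 4/5 --
  BK 7: (25.971,16.971) -> (30.92,21.92) [heading=225, draw]
  BK 1: (30.92,21.92) -> (31.627,22.627) [heading=225, draw]
  -- iteration 5/5 --
  BK 7: (31.627,22.627) -> (36.577,27.577) [heading=225, draw]
  BK 1: (36.577,27.577) -> (37.284,28.284) [heading=225, draw]
]
RT 90: heading 225 -> 135
FD 3: (37.284,28.284) -> (35.163,30.406) [heading=135, draw]
Final: pos=(35.163,30.406), heading=135, 12 segment(s) drawn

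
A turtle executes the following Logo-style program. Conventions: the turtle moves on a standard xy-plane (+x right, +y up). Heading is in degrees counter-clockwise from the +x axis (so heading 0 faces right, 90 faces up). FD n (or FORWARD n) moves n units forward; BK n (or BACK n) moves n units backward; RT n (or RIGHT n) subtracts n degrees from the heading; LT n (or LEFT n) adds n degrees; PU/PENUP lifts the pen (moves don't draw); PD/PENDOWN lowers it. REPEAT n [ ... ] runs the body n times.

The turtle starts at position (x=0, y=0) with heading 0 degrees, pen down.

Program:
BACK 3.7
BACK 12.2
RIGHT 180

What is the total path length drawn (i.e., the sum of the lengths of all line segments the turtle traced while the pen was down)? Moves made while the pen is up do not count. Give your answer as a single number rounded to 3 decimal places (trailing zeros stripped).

Executing turtle program step by step:
Start: pos=(0,0), heading=0, pen down
BK 3.7: (0,0) -> (-3.7,0) [heading=0, draw]
BK 12.2: (-3.7,0) -> (-15.9,0) [heading=0, draw]
RT 180: heading 0 -> 180
Final: pos=(-15.9,0), heading=180, 2 segment(s) drawn

Segment lengths:
  seg 1: (0,0) -> (-3.7,0), length = 3.7
  seg 2: (-3.7,0) -> (-15.9,0), length = 12.2
Total = 15.9

Answer: 15.9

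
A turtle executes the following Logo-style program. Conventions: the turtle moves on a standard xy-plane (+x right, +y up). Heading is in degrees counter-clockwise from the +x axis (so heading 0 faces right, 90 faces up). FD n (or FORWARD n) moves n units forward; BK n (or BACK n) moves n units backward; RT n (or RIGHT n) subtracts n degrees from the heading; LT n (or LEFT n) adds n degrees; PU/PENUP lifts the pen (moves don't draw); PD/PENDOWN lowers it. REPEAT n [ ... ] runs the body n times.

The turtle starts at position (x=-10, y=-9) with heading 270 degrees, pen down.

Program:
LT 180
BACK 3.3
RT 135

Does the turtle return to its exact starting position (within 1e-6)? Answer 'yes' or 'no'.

Executing turtle program step by step:
Start: pos=(-10,-9), heading=270, pen down
LT 180: heading 270 -> 90
BK 3.3: (-10,-9) -> (-10,-12.3) [heading=90, draw]
RT 135: heading 90 -> 315
Final: pos=(-10,-12.3), heading=315, 1 segment(s) drawn

Start position: (-10, -9)
Final position: (-10, -12.3)
Distance = 3.3; >= 1e-6 -> NOT closed

Answer: no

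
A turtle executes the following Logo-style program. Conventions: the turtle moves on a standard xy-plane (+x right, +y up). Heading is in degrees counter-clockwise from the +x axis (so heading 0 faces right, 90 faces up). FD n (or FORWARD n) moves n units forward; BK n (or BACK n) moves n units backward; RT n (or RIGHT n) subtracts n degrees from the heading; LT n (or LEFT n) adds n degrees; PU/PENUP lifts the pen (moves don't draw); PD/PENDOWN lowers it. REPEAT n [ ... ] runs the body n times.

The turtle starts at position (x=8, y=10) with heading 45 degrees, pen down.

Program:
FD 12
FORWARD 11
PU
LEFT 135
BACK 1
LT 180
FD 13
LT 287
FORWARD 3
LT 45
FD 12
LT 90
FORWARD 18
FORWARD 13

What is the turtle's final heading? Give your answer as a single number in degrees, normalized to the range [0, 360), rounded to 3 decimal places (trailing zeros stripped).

Executing turtle program step by step:
Start: pos=(8,10), heading=45, pen down
FD 12: (8,10) -> (16.485,18.485) [heading=45, draw]
FD 11: (16.485,18.485) -> (24.263,26.263) [heading=45, draw]
PU: pen up
LT 135: heading 45 -> 180
BK 1: (24.263,26.263) -> (25.263,26.263) [heading=180, move]
LT 180: heading 180 -> 0
FD 13: (25.263,26.263) -> (38.263,26.263) [heading=0, move]
LT 287: heading 0 -> 287
FD 3: (38.263,26.263) -> (39.141,23.395) [heading=287, move]
LT 45: heading 287 -> 332
FD 12: (39.141,23.395) -> (49.736,17.761) [heading=332, move]
LT 90: heading 332 -> 62
FD 18: (49.736,17.761) -> (58.186,33.654) [heading=62, move]
FD 13: (58.186,33.654) -> (64.29,45.132) [heading=62, move]
Final: pos=(64.29,45.132), heading=62, 2 segment(s) drawn

Answer: 62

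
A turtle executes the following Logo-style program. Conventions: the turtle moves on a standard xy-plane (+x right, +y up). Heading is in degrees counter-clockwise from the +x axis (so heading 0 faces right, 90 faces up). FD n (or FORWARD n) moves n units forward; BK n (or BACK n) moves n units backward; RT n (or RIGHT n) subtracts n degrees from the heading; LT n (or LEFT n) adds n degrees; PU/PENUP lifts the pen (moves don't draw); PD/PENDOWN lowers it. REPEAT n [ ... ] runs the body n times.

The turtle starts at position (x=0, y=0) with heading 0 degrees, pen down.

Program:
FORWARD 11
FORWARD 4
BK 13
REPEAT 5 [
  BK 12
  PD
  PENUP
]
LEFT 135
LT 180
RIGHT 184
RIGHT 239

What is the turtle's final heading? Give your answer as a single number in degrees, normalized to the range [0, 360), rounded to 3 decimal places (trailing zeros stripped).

Answer: 252

Derivation:
Executing turtle program step by step:
Start: pos=(0,0), heading=0, pen down
FD 11: (0,0) -> (11,0) [heading=0, draw]
FD 4: (11,0) -> (15,0) [heading=0, draw]
BK 13: (15,0) -> (2,0) [heading=0, draw]
REPEAT 5 [
  -- iteration 1/5 --
  BK 12: (2,0) -> (-10,0) [heading=0, draw]
  PD: pen down
  PU: pen up
  -- iteration 2/5 --
  BK 12: (-10,0) -> (-22,0) [heading=0, move]
  PD: pen down
  PU: pen up
  -- iteration 3/5 --
  BK 12: (-22,0) -> (-34,0) [heading=0, move]
  PD: pen down
  PU: pen up
  -- iteration 4/5 --
  BK 12: (-34,0) -> (-46,0) [heading=0, move]
  PD: pen down
  PU: pen up
  -- iteration 5/5 --
  BK 12: (-46,0) -> (-58,0) [heading=0, move]
  PD: pen down
  PU: pen up
]
LT 135: heading 0 -> 135
LT 180: heading 135 -> 315
RT 184: heading 315 -> 131
RT 239: heading 131 -> 252
Final: pos=(-58,0), heading=252, 4 segment(s) drawn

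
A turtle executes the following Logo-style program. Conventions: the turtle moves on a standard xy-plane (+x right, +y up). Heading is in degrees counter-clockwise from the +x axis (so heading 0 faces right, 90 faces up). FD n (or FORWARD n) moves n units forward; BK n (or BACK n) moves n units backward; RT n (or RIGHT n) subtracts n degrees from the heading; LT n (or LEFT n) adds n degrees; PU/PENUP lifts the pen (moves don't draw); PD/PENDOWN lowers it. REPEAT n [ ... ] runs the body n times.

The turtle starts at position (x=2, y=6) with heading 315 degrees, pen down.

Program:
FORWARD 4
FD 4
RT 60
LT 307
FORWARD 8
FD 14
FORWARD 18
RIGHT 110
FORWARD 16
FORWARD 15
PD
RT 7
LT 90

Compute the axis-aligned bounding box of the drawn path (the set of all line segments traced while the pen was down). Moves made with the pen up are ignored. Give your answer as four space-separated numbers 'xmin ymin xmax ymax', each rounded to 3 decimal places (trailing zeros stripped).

Answer: -30.512 -14.641 7.657 16.34

Derivation:
Executing turtle program step by step:
Start: pos=(2,6), heading=315, pen down
FD 4: (2,6) -> (4.828,3.172) [heading=315, draw]
FD 4: (4.828,3.172) -> (7.657,0.343) [heading=315, draw]
RT 60: heading 315 -> 255
LT 307: heading 255 -> 202
FD 8: (7.657,0.343) -> (0.239,-2.654) [heading=202, draw]
FD 14: (0.239,-2.654) -> (-12.741,-7.898) [heading=202, draw]
FD 18: (-12.741,-7.898) -> (-29.43,-14.641) [heading=202, draw]
RT 110: heading 202 -> 92
FD 16: (-29.43,-14.641) -> (-29.989,1.349) [heading=92, draw]
FD 15: (-29.989,1.349) -> (-30.512,16.34) [heading=92, draw]
PD: pen down
RT 7: heading 92 -> 85
LT 90: heading 85 -> 175
Final: pos=(-30.512,16.34), heading=175, 7 segment(s) drawn

Segment endpoints: x in {-30.512, -29.989, -29.43, -12.741, 0.239, 2, 4.828, 7.657}, y in {-14.641, -7.898, -2.654, 0.343, 1.349, 3.172, 6, 16.34}
xmin=-30.512, ymin=-14.641, xmax=7.657, ymax=16.34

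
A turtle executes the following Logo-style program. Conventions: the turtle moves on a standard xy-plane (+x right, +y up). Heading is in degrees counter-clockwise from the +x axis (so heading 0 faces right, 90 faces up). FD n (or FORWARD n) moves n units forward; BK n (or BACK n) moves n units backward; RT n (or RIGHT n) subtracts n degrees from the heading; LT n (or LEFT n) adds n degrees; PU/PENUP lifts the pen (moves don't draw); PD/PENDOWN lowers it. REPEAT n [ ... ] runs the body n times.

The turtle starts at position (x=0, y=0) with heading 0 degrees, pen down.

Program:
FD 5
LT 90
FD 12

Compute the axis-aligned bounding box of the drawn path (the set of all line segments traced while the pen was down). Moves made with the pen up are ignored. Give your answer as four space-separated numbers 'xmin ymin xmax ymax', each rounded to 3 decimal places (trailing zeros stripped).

Executing turtle program step by step:
Start: pos=(0,0), heading=0, pen down
FD 5: (0,0) -> (5,0) [heading=0, draw]
LT 90: heading 0 -> 90
FD 12: (5,0) -> (5,12) [heading=90, draw]
Final: pos=(5,12), heading=90, 2 segment(s) drawn

Segment endpoints: x in {0, 5, 5}, y in {0, 12}
xmin=0, ymin=0, xmax=5, ymax=12

Answer: 0 0 5 12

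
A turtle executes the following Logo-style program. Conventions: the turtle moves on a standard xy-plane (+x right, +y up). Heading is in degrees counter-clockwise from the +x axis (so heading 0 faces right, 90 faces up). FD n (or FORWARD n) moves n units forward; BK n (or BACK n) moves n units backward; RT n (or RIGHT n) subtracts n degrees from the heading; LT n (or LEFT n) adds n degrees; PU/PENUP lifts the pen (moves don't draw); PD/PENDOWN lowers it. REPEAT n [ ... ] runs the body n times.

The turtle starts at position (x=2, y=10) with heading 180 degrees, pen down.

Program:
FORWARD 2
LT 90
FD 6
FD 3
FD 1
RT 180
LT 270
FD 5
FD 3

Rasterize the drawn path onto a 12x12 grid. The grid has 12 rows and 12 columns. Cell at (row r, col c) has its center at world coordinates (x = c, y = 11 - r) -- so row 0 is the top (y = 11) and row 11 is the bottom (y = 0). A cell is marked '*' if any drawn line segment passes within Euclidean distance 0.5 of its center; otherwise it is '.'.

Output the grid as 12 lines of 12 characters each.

Answer: ............
***.........
*...........
*...........
*...........
*...........
*...........
*...........
*...........
*...........
*...........
*********...

Derivation:
Segment 0: (2,10) -> (0,10)
Segment 1: (0,10) -> (-0,4)
Segment 2: (-0,4) -> (-0,1)
Segment 3: (-0,1) -> (-0,0)
Segment 4: (-0,0) -> (5,-0)
Segment 5: (5,-0) -> (8,-0)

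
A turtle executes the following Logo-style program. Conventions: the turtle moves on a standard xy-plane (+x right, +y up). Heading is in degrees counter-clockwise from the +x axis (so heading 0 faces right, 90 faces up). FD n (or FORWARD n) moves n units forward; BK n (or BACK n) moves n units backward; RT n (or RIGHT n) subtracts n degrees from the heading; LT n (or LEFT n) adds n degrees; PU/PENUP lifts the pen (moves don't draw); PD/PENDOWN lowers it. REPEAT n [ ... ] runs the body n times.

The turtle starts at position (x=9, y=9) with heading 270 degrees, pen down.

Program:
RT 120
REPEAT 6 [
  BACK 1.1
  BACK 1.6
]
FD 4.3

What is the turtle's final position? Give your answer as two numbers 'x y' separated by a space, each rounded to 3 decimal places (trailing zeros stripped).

Executing turtle program step by step:
Start: pos=(9,9), heading=270, pen down
RT 120: heading 270 -> 150
REPEAT 6 [
  -- iteration 1/6 --
  BK 1.1: (9,9) -> (9.953,8.45) [heading=150, draw]
  BK 1.6: (9.953,8.45) -> (11.338,7.65) [heading=150, draw]
  -- iteration 2/6 --
  BK 1.1: (11.338,7.65) -> (12.291,7.1) [heading=150, draw]
  BK 1.6: (12.291,7.1) -> (13.677,6.3) [heading=150, draw]
  -- iteration 3/6 --
  BK 1.1: (13.677,6.3) -> (14.629,5.75) [heading=150, draw]
  BK 1.6: (14.629,5.75) -> (16.015,4.95) [heading=150, draw]
  -- iteration 4/6 --
  BK 1.1: (16.015,4.95) -> (16.967,4.4) [heading=150, draw]
  BK 1.6: (16.967,4.4) -> (18.353,3.6) [heading=150, draw]
  -- iteration 5/6 --
  BK 1.1: (18.353,3.6) -> (19.306,3.05) [heading=150, draw]
  BK 1.6: (19.306,3.05) -> (20.691,2.25) [heading=150, draw]
  -- iteration 6/6 --
  BK 1.1: (20.691,2.25) -> (21.644,1.7) [heading=150, draw]
  BK 1.6: (21.644,1.7) -> (23.03,0.9) [heading=150, draw]
]
FD 4.3: (23.03,0.9) -> (19.306,3.05) [heading=150, draw]
Final: pos=(19.306,3.05), heading=150, 13 segment(s) drawn

Answer: 19.306 3.05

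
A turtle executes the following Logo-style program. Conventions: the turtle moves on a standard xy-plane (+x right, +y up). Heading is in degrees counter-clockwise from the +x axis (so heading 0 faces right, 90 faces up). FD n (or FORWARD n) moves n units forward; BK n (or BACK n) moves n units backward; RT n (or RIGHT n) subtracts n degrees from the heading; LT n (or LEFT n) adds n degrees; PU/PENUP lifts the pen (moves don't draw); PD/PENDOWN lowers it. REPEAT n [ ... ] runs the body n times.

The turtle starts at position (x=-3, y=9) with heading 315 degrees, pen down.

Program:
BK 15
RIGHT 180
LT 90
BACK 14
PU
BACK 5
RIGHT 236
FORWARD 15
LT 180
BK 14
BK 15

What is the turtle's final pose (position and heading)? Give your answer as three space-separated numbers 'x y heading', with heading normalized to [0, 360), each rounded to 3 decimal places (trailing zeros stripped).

Executing turtle program step by step:
Start: pos=(-3,9), heading=315, pen down
BK 15: (-3,9) -> (-13.607,19.607) [heading=315, draw]
RT 180: heading 315 -> 135
LT 90: heading 135 -> 225
BK 14: (-13.607,19.607) -> (-3.707,29.506) [heading=225, draw]
PU: pen up
BK 5: (-3.707,29.506) -> (-0.172,33.042) [heading=225, move]
RT 236: heading 225 -> 349
FD 15: (-0.172,33.042) -> (14.553,30.179) [heading=349, move]
LT 180: heading 349 -> 169
BK 14: (14.553,30.179) -> (28.296,27.508) [heading=169, move]
BK 15: (28.296,27.508) -> (43.02,24.646) [heading=169, move]
Final: pos=(43.02,24.646), heading=169, 2 segment(s) drawn

Answer: 43.02 24.646 169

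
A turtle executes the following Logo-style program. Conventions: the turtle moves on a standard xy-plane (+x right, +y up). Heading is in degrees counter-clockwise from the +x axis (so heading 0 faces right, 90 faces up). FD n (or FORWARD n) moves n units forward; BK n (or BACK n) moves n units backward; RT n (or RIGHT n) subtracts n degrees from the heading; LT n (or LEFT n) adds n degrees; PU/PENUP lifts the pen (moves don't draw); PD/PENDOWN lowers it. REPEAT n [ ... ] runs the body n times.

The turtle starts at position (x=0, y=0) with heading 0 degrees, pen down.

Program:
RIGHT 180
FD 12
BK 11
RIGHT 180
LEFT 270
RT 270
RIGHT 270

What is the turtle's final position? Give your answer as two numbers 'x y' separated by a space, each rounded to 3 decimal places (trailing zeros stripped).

Executing turtle program step by step:
Start: pos=(0,0), heading=0, pen down
RT 180: heading 0 -> 180
FD 12: (0,0) -> (-12,0) [heading=180, draw]
BK 11: (-12,0) -> (-1,0) [heading=180, draw]
RT 180: heading 180 -> 0
LT 270: heading 0 -> 270
RT 270: heading 270 -> 0
RT 270: heading 0 -> 90
Final: pos=(-1,0), heading=90, 2 segment(s) drawn

Answer: -1 0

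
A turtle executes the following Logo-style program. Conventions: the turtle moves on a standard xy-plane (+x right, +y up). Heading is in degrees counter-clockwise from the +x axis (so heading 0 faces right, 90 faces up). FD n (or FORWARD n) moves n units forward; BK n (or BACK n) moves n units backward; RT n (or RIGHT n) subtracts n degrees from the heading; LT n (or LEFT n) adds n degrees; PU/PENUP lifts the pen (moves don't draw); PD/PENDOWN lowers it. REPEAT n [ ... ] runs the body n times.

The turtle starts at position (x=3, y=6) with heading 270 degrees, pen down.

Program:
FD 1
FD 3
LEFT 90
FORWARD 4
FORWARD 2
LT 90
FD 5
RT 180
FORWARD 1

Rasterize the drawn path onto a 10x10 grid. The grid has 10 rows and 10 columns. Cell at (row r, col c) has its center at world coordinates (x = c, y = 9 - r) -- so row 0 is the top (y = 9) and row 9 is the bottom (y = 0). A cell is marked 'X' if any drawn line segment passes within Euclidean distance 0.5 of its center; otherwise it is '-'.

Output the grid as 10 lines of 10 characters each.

Answer: ----------
----------
---------X
---X-----X
---X-----X
---X-----X
---X-----X
---XXXXXXX
----------
----------

Derivation:
Segment 0: (3,6) -> (3,5)
Segment 1: (3,5) -> (3,2)
Segment 2: (3,2) -> (7,2)
Segment 3: (7,2) -> (9,2)
Segment 4: (9,2) -> (9,7)
Segment 5: (9,7) -> (9,6)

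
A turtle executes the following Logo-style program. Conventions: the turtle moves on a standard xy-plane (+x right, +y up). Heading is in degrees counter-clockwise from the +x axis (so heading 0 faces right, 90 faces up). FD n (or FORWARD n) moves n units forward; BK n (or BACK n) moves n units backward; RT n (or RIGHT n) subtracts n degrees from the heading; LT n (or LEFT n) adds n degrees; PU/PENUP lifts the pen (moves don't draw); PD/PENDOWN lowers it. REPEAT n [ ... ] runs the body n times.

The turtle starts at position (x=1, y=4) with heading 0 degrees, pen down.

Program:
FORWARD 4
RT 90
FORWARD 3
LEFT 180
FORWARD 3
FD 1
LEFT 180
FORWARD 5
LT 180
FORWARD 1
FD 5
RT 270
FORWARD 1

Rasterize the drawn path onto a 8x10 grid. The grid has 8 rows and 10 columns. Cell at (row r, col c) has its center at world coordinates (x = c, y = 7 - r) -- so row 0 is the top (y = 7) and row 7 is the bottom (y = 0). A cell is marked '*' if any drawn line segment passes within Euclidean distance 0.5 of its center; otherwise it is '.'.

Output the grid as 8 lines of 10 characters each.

Segment 0: (1,4) -> (5,4)
Segment 1: (5,4) -> (5,1)
Segment 2: (5,1) -> (5,4)
Segment 3: (5,4) -> (5,5)
Segment 4: (5,5) -> (5,0)
Segment 5: (5,0) -> (5,1)
Segment 6: (5,1) -> (5,6)
Segment 7: (5,6) -> (4,6)

Answer: ..........
....**....
.....*....
.*****....
.....*....
.....*....
.....*....
.....*....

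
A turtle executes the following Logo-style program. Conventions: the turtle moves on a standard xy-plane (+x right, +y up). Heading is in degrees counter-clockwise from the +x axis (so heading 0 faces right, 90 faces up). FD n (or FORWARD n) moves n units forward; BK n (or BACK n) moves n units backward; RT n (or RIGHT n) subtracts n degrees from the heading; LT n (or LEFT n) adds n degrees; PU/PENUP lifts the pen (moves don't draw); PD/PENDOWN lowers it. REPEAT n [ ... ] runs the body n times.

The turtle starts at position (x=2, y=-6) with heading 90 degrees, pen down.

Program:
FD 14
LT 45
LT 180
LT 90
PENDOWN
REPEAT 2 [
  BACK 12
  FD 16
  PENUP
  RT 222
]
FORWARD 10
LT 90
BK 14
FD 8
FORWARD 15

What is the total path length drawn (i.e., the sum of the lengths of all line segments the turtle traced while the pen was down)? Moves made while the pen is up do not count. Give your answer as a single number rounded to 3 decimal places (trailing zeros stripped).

Executing turtle program step by step:
Start: pos=(2,-6), heading=90, pen down
FD 14: (2,-6) -> (2,8) [heading=90, draw]
LT 45: heading 90 -> 135
LT 180: heading 135 -> 315
LT 90: heading 315 -> 45
PD: pen down
REPEAT 2 [
  -- iteration 1/2 --
  BK 12: (2,8) -> (-6.485,-0.485) [heading=45, draw]
  FD 16: (-6.485,-0.485) -> (4.828,10.828) [heading=45, draw]
  PU: pen up
  RT 222: heading 45 -> 183
  -- iteration 2/2 --
  BK 12: (4.828,10.828) -> (16.812,11.456) [heading=183, move]
  FD 16: (16.812,11.456) -> (0.834,10.619) [heading=183, move]
  PU: pen up
  RT 222: heading 183 -> 321
]
FD 10: (0.834,10.619) -> (8.605,4.326) [heading=321, move]
LT 90: heading 321 -> 51
BK 14: (8.605,4.326) -> (-0.205,-6.554) [heading=51, move]
FD 8: (-0.205,-6.554) -> (4.829,-0.337) [heading=51, move]
FD 15: (4.829,-0.337) -> (14.269,11.32) [heading=51, move]
Final: pos=(14.269,11.32), heading=51, 3 segment(s) drawn

Segment lengths:
  seg 1: (2,-6) -> (2,8), length = 14
  seg 2: (2,8) -> (-6.485,-0.485), length = 12
  seg 3: (-6.485,-0.485) -> (4.828,10.828), length = 16
Total = 42

Answer: 42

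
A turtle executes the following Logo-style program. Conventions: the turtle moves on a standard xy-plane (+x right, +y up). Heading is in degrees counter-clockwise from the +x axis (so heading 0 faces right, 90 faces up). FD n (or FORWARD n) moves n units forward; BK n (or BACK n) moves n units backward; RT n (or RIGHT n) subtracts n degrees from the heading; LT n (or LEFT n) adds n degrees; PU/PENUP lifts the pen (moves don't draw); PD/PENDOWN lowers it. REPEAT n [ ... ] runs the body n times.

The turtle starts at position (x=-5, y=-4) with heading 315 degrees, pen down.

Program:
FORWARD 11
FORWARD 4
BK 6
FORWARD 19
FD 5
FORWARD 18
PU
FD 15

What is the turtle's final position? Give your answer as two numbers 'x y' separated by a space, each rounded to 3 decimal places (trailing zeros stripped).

Answer: 41.669 -50.669

Derivation:
Executing turtle program step by step:
Start: pos=(-5,-4), heading=315, pen down
FD 11: (-5,-4) -> (2.778,-11.778) [heading=315, draw]
FD 4: (2.778,-11.778) -> (5.607,-14.607) [heading=315, draw]
BK 6: (5.607,-14.607) -> (1.364,-10.364) [heading=315, draw]
FD 19: (1.364,-10.364) -> (14.799,-23.799) [heading=315, draw]
FD 5: (14.799,-23.799) -> (18.335,-27.335) [heading=315, draw]
FD 18: (18.335,-27.335) -> (31.062,-40.062) [heading=315, draw]
PU: pen up
FD 15: (31.062,-40.062) -> (41.669,-50.669) [heading=315, move]
Final: pos=(41.669,-50.669), heading=315, 6 segment(s) drawn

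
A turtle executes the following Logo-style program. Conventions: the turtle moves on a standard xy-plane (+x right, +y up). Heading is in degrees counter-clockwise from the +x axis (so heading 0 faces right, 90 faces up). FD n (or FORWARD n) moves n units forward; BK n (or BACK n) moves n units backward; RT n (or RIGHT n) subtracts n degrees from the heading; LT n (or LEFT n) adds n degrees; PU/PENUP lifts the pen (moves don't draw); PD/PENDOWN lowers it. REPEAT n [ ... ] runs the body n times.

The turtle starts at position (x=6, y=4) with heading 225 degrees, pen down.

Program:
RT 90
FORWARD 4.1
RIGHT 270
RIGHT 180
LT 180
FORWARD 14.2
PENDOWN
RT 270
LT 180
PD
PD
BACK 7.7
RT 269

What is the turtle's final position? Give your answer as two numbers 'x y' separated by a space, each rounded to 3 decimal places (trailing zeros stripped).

Answer: -1.495 -8.587

Derivation:
Executing turtle program step by step:
Start: pos=(6,4), heading=225, pen down
RT 90: heading 225 -> 135
FD 4.1: (6,4) -> (3.101,6.899) [heading=135, draw]
RT 270: heading 135 -> 225
RT 180: heading 225 -> 45
LT 180: heading 45 -> 225
FD 14.2: (3.101,6.899) -> (-6.94,-3.142) [heading=225, draw]
PD: pen down
RT 270: heading 225 -> 315
LT 180: heading 315 -> 135
PD: pen down
PD: pen down
BK 7.7: (-6.94,-3.142) -> (-1.495,-8.587) [heading=135, draw]
RT 269: heading 135 -> 226
Final: pos=(-1.495,-8.587), heading=226, 3 segment(s) drawn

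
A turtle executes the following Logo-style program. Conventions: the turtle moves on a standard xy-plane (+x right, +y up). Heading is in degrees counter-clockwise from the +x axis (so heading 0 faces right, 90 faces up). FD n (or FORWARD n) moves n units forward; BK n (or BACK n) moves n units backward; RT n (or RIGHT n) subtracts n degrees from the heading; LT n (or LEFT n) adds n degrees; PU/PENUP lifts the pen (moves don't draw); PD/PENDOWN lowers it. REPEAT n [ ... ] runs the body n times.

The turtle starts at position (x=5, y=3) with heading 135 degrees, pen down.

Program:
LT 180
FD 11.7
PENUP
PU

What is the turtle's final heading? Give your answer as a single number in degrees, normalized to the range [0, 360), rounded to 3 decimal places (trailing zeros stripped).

Answer: 315

Derivation:
Executing turtle program step by step:
Start: pos=(5,3), heading=135, pen down
LT 180: heading 135 -> 315
FD 11.7: (5,3) -> (13.273,-5.273) [heading=315, draw]
PU: pen up
PU: pen up
Final: pos=(13.273,-5.273), heading=315, 1 segment(s) drawn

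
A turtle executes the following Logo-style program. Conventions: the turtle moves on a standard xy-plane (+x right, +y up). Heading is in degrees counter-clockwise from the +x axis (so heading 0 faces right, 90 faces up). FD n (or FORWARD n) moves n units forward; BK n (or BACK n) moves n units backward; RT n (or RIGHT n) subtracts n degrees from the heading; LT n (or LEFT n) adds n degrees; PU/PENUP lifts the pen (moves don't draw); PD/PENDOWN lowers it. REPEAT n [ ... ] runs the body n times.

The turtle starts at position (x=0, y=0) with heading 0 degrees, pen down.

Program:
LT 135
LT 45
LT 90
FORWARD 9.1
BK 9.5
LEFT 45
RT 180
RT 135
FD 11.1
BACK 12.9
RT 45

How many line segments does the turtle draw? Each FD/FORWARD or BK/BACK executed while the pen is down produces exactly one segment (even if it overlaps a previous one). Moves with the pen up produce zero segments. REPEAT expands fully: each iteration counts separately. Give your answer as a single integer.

Executing turtle program step by step:
Start: pos=(0,0), heading=0, pen down
LT 135: heading 0 -> 135
LT 45: heading 135 -> 180
LT 90: heading 180 -> 270
FD 9.1: (0,0) -> (0,-9.1) [heading=270, draw]
BK 9.5: (0,-9.1) -> (0,0.4) [heading=270, draw]
LT 45: heading 270 -> 315
RT 180: heading 315 -> 135
RT 135: heading 135 -> 0
FD 11.1: (0,0.4) -> (11.1,0.4) [heading=0, draw]
BK 12.9: (11.1,0.4) -> (-1.8,0.4) [heading=0, draw]
RT 45: heading 0 -> 315
Final: pos=(-1.8,0.4), heading=315, 4 segment(s) drawn
Segments drawn: 4

Answer: 4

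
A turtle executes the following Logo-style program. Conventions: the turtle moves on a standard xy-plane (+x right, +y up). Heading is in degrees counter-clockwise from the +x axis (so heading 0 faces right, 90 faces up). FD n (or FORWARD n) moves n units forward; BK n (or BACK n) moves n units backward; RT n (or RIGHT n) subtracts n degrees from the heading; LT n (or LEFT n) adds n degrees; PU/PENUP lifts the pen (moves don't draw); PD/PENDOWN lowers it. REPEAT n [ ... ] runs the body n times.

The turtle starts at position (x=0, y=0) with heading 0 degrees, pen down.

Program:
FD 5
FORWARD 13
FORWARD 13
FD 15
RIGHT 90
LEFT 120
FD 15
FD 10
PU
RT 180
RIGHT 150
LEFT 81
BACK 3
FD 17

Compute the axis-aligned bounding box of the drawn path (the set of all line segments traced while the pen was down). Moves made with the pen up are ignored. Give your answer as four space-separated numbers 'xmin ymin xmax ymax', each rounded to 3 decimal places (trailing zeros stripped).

Executing turtle program step by step:
Start: pos=(0,0), heading=0, pen down
FD 5: (0,0) -> (5,0) [heading=0, draw]
FD 13: (5,0) -> (18,0) [heading=0, draw]
FD 13: (18,0) -> (31,0) [heading=0, draw]
FD 15: (31,0) -> (46,0) [heading=0, draw]
RT 90: heading 0 -> 270
LT 120: heading 270 -> 30
FD 15: (46,0) -> (58.99,7.5) [heading=30, draw]
FD 10: (58.99,7.5) -> (67.651,12.5) [heading=30, draw]
PU: pen up
RT 180: heading 30 -> 210
RT 150: heading 210 -> 60
LT 81: heading 60 -> 141
BK 3: (67.651,12.5) -> (69.982,10.612) [heading=141, move]
FD 17: (69.982,10.612) -> (56.771,21.31) [heading=141, move]
Final: pos=(56.771,21.31), heading=141, 6 segment(s) drawn

Segment endpoints: x in {0, 5, 18, 31, 46, 58.99, 67.651}, y in {0, 7.5, 12.5}
xmin=0, ymin=0, xmax=67.651, ymax=12.5

Answer: 0 0 67.651 12.5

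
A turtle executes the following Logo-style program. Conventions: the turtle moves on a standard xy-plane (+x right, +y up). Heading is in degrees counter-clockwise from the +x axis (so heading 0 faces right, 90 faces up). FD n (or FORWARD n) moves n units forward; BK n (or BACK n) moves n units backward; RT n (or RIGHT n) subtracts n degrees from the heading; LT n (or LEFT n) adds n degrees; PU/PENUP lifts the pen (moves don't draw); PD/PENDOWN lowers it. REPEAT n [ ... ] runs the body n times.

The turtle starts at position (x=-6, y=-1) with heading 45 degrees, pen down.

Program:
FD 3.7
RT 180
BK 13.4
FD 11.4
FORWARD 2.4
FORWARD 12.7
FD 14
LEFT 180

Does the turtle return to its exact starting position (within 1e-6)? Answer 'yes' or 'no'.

Answer: no

Derivation:
Executing turtle program step by step:
Start: pos=(-6,-1), heading=45, pen down
FD 3.7: (-6,-1) -> (-3.384,1.616) [heading=45, draw]
RT 180: heading 45 -> 225
BK 13.4: (-3.384,1.616) -> (6.092,11.092) [heading=225, draw]
FD 11.4: (6.092,11.092) -> (-1.969,3.031) [heading=225, draw]
FD 2.4: (-1.969,3.031) -> (-3.667,1.333) [heading=225, draw]
FD 12.7: (-3.667,1.333) -> (-12.647,-7.647) [heading=225, draw]
FD 14: (-12.647,-7.647) -> (-22.546,-17.546) [heading=225, draw]
LT 180: heading 225 -> 45
Final: pos=(-22.546,-17.546), heading=45, 6 segment(s) drawn

Start position: (-6, -1)
Final position: (-22.546, -17.546)
Distance = 23.4; >= 1e-6 -> NOT closed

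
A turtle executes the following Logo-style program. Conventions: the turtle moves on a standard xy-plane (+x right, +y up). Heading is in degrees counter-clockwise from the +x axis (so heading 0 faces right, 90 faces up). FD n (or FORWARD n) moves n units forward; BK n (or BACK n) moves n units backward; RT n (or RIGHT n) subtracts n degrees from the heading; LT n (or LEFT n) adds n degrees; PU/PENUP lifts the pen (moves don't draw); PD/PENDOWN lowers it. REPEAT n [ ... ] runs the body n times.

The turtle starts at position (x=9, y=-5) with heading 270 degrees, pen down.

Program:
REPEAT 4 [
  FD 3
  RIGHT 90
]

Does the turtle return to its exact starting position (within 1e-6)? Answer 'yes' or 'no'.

Executing turtle program step by step:
Start: pos=(9,-5), heading=270, pen down
REPEAT 4 [
  -- iteration 1/4 --
  FD 3: (9,-5) -> (9,-8) [heading=270, draw]
  RT 90: heading 270 -> 180
  -- iteration 2/4 --
  FD 3: (9,-8) -> (6,-8) [heading=180, draw]
  RT 90: heading 180 -> 90
  -- iteration 3/4 --
  FD 3: (6,-8) -> (6,-5) [heading=90, draw]
  RT 90: heading 90 -> 0
  -- iteration 4/4 --
  FD 3: (6,-5) -> (9,-5) [heading=0, draw]
  RT 90: heading 0 -> 270
]
Final: pos=(9,-5), heading=270, 4 segment(s) drawn

Start position: (9, -5)
Final position: (9, -5)
Distance = 0; < 1e-6 -> CLOSED

Answer: yes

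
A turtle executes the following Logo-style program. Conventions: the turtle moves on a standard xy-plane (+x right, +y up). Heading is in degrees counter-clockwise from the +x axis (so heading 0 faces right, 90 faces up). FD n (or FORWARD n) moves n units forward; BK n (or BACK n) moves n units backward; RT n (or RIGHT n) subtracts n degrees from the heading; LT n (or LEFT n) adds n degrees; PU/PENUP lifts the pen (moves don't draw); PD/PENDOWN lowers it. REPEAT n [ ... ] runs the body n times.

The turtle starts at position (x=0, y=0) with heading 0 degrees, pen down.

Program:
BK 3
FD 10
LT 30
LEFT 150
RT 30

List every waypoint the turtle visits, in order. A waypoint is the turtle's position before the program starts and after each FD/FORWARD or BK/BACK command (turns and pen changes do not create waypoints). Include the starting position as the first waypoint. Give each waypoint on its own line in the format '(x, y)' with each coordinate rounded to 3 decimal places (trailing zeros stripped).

Answer: (0, 0)
(-3, 0)
(7, 0)

Derivation:
Executing turtle program step by step:
Start: pos=(0,0), heading=0, pen down
BK 3: (0,0) -> (-3,0) [heading=0, draw]
FD 10: (-3,0) -> (7,0) [heading=0, draw]
LT 30: heading 0 -> 30
LT 150: heading 30 -> 180
RT 30: heading 180 -> 150
Final: pos=(7,0), heading=150, 2 segment(s) drawn
Waypoints (3 total):
(0, 0)
(-3, 0)
(7, 0)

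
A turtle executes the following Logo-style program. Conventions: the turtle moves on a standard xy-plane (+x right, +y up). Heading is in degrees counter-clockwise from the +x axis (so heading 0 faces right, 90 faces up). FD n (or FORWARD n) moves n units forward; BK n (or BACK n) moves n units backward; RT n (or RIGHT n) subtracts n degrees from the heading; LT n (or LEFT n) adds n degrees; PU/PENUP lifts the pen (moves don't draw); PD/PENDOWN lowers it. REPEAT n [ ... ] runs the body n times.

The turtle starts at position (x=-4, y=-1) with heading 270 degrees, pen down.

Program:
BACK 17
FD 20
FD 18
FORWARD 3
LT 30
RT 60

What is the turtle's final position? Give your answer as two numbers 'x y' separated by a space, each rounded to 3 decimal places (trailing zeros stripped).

Answer: -4 -25

Derivation:
Executing turtle program step by step:
Start: pos=(-4,-1), heading=270, pen down
BK 17: (-4,-1) -> (-4,16) [heading=270, draw]
FD 20: (-4,16) -> (-4,-4) [heading=270, draw]
FD 18: (-4,-4) -> (-4,-22) [heading=270, draw]
FD 3: (-4,-22) -> (-4,-25) [heading=270, draw]
LT 30: heading 270 -> 300
RT 60: heading 300 -> 240
Final: pos=(-4,-25), heading=240, 4 segment(s) drawn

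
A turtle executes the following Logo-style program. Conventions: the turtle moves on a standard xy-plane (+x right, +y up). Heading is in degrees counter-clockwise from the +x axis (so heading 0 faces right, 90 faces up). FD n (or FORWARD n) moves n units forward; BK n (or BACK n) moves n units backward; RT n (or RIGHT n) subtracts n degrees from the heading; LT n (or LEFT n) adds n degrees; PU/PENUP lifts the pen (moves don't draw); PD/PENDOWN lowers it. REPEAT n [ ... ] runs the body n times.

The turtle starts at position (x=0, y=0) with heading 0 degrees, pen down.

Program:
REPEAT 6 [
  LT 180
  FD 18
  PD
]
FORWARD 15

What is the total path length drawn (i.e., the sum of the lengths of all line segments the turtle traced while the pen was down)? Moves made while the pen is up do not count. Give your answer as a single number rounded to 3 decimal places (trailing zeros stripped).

Answer: 123

Derivation:
Executing turtle program step by step:
Start: pos=(0,0), heading=0, pen down
REPEAT 6 [
  -- iteration 1/6 --
  LT 180: heading 0 -> 180
  FD 18: (0,0) -> (-18,0) [heading=180, draw]
  PD: pen down
  -- iteration 2/6 --
  LT 180: heading 180 -> 0
  FD 18: (-18,0) -> (0,0) [heading=0, draw]
  PD: pen down
  -- iteration 3/6 --
  LT 180: heading 0 -> 180
  FD 18: (0,0) -> (-18,0) [heading=180, draw]
  PD: pen down
  -- iteration 4/6 --
  LT 180: heading 180 -> 0
  FD 18: (-18,0) -> (0,0) [heading=0, draw]
  PD: pen down
  -- iteration 5/6 --
  LT 180: heading 0 -> 180
  FD 18: (0,0) -> (-18,0) [heading=180, draw]
  PD: pen down
  -- iteration 6/6 --
  LT 180: heading 180 -> 0
  FD 18: (-18,0) -> (0,0) [heading=0, draw]
  PD: pen down
]
FD 15: (0,0) -> (15,0) [heading=0, draw]
Final: pos=(15,0), heading=0, 7 segment(s) drawn

Segment lengths:
  seg 1: (0,0) -> (-18,0), length = 18
  seg 2: (-18,0) -> (0,0), length = 18
  seg 3: (0,0) -> (-18,0), length = 18
  seg 4: (-18,0) -> (0,0), length = 18
  seg 5: (0,0) -> (-18,0), length = 18
  seg 6: (-18,0) -> (0,0), length = 18
  seg 7: (0,0) -> (15,0), length = 15
Total = 123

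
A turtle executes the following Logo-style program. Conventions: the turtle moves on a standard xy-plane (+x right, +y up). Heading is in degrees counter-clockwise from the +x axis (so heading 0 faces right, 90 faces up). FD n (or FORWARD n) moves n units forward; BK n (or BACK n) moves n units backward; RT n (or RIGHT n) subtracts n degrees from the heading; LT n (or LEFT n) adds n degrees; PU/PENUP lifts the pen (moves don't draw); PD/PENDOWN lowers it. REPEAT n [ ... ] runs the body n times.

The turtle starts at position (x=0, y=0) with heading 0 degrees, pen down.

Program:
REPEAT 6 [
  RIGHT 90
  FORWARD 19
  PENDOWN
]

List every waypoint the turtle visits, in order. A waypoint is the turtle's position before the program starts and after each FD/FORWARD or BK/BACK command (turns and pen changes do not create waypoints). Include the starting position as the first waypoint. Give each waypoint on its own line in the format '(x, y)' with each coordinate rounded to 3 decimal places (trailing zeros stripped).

Executing turtle program step by step:
Start: pos=(0,0), heading=0, pen down
REPEAT 6 [
  -- iteration 1/6 --
  RT 90: heading 0 -> 270
  FD 19: (0,0) -> (0,-19) [heading=270, draw]
  PD: pen down
  -- iteration 2/6 --
  RT 90: heading 270 -> 180
  FD 19: (0,-19) -> (-19,-19) [heading=180, draw]
  PD: pen down
  -- iteration 3/6 --
  RT 90: heading 180 -> 90
  FD 19: (-19,-19) -> (-19,0) [heading=90, draw]
  PD: pen down
  -- iteration 4/6 --
  RT 90: heading 90 -> 0
  FD 19: (-19,0) -> (0,0) [heading=0, draw]
  PD: pen down
  -- iteration 5/6 --
  RT 90: heading 0 -> 270
  FD 19: (0,0) -> (0,-19) [heading=270, draw]
  PD: pen down
  -- iteration 6/6 --
  RT 90: heading 270 -> 180
  FD 19: (0,-19) -> (-19,-19) [heading=180, draw]
  PD: pen down
]
Final: pos=(-19,-19), heading=180, 6 segment(s) drawn
Waypoints (7 total):
(0, 0)
(0, -19)
(-19, -19)
(-19, 0)
(0, 0)
(0, -19)
(-19, -19)

Answer: (0, 0)
(0, -19)
(-19, -19)
(-19, 0)
(0, 0)
(0, -19)
(-19, -19)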